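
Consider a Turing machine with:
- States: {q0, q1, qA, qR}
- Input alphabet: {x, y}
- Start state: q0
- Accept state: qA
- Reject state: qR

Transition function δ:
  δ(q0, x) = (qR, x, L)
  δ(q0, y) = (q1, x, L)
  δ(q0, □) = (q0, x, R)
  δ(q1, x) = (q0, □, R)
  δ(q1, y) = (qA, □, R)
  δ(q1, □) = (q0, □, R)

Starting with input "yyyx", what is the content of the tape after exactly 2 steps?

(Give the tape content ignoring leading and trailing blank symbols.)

Execution trace:
Initial: [q0]yyyx
Step 1: δ(q0, y) = (q1, x, L) → [q1]□xyyx
Step 2: δ(q1, □) = (q0, □, R) → □[q0]xyyx

After 2 steps, the tape (ignoring leading/trailing blanks) is: xyyx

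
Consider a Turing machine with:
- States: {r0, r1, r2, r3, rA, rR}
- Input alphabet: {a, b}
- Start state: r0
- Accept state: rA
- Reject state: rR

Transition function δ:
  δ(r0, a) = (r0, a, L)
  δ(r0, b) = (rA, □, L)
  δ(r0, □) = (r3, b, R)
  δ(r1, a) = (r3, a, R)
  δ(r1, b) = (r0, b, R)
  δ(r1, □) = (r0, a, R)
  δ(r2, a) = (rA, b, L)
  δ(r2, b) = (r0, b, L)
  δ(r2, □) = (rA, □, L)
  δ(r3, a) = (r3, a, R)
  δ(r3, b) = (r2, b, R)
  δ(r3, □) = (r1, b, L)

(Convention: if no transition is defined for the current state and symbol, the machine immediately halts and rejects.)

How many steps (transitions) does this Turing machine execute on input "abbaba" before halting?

Execution trace:
Initial: [r0]abbaba
Step 1: δ(r0, a) = (r0, a, L) → [r0]□abbaba
Step 2: δ(r0, □) = (r3, b, R) → b[r3]abbaba
Step 3: δ(r3, a) = (r3, a, R) → ba[r3]bbaba
Step 4: δ(r3, b) = (r2, b, R) → bab[r2]baba
Step 5: δ(r2, b) = (r0, b, L) → ba[r0]bbaba
Step 6: δ(r0, b) = (rA, □, L) → b[rA]a□baba

The machine reaches the accept state rA and halts.

The machine executed 6 steps before halting.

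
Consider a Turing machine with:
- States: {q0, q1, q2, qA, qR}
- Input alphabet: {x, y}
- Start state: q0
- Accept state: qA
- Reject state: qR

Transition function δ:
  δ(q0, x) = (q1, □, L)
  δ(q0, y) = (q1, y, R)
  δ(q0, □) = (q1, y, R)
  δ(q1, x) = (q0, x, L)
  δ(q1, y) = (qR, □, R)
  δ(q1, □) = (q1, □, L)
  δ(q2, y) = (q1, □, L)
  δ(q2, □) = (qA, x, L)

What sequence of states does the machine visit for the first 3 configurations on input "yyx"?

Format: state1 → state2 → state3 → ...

Execution trace:
Initial: [q0]yyx
Step 1: δ(q0, y) = (q1, y, R) → y[q1]yx
Step 2: δ(q1, y) = (qR, □, R) → y□[qR]x

The machine reaches the reject state qR and halts.

State sequence: q0 → q1 → qR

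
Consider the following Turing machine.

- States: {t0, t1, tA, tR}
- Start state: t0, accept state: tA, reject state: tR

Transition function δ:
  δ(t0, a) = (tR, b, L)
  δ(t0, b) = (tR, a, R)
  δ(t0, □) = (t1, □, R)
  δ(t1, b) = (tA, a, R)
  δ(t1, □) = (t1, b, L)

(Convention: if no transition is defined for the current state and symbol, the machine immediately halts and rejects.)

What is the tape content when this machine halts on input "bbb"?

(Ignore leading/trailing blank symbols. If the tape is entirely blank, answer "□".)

Execution trace:
Initial: [t0]bbb
Step 1: δ(t0, b) = (tR, a, R) → a[tR]bb

The machine reaches the reject state tR and halts.

Final tape (ignoring leading/trailing blanks): abb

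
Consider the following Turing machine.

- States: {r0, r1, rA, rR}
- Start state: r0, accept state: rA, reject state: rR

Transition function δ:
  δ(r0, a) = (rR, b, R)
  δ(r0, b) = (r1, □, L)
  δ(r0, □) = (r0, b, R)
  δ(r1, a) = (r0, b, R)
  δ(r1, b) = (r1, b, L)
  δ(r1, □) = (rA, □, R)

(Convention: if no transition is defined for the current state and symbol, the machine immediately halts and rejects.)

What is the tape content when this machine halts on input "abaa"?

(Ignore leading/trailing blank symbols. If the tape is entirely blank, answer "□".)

Execution trace:
Initial: [r0]abaa
Step 1: δ(r0, a) = (rR, b, R) → b[rR]baa

The machine reaches the reject state rR and halts.

Final tape (ignoring leading/trailing blanks): bbaa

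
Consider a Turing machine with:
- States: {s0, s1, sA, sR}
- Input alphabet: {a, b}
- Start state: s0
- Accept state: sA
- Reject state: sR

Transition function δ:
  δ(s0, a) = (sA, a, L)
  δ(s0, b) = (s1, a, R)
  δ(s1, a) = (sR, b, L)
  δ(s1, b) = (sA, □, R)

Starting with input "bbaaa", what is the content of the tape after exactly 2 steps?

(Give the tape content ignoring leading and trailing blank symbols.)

Execution trace:
Initial: [s0]bbaaa
Step 1: δ(s0, b) = (s1, a, R) → a[s1]baaa
Step 2: δ(s1, b) = (sA, □, R) → a□[sA]aaa

The machine reaches the accept state sA and halts.

After 2 steps, the tape (ignoring leading/trailing blanks) is: a□aaa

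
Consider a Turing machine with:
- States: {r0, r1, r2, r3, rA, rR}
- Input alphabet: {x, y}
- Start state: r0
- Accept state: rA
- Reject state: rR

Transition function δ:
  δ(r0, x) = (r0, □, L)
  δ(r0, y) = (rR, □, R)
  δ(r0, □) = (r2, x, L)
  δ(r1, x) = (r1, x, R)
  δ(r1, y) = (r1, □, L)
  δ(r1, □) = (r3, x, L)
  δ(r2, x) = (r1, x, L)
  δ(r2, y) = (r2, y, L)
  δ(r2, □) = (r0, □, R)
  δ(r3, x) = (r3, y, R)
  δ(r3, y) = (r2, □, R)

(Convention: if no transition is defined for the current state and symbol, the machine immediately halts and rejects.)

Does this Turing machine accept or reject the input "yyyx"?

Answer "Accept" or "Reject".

Execution trace:
Initial: [r0]yyyx
Step 1: δ(r0, y) = (rR, □, R) → □[rR]yyx

The machine reaches the reject state rR and halts.

Answer: Reject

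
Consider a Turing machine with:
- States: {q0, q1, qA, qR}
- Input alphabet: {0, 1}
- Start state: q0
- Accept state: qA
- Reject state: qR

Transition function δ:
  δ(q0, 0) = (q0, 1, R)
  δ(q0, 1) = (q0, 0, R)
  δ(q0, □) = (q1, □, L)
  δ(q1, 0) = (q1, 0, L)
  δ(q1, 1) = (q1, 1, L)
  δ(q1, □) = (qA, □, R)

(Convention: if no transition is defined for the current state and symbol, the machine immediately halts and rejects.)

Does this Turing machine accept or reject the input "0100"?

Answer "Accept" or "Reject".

Execution trace:
Initial: [q0]0100
Step 1: δ(q0, 0) = (q0, 1, R) → 1[q0]100
Step 2: δ(q0, 1) = (q0, 0, R) → 10[q0]00
Step 3: δ(q0, 0) = (q0, 1, R) → 101[q0]0
Step 4: δ(q0, 0) = (q0, 1, R) → 1011[q0]□
Step 5: δ(q0, □) = (q1, □, L) → 101[q1]1□
Step 6: δ(q1, 1) = (q1, 1, L) → 10[q1]11□
Step 7: δ(q1, 1) = (q1, 1, L) → 1[q1]011□
Step 8: δ(q1, 0) = (q1, 0, L) → [q1]1011□
Step 9: δ(q1, 1) = (q1, 1, L) → [q1]□1011□
Step 10: δ(q1, □) = (qA, □, R) → □[qA]1011□

The machine reaches the accept state qA and halts.

Answer: Accept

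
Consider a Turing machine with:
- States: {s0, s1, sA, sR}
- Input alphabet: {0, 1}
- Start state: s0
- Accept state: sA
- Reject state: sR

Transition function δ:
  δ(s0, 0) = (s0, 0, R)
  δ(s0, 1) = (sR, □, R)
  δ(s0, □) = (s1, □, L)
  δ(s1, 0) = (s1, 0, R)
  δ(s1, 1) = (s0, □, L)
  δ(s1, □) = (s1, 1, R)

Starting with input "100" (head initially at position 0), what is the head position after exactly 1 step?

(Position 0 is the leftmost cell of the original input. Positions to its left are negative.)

Execution trace (head position shown):
Step 0: [s0]100  (head at position 0)
Step 1: move right → □[sR]00  (head at position 1)

After 1 step, the head is at position 1.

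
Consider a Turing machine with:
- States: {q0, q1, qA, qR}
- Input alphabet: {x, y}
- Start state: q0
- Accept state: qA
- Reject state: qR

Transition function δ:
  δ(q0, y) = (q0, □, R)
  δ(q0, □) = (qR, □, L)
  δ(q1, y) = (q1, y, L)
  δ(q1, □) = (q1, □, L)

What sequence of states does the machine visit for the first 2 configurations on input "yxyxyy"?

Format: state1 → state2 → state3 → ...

Execution trace:
Initial: [q0]yxyxyy
Step 1: δ(q0, y) = (q0, □, R) → □[q0]xyxyy

No transition is defined for δ(q0, x). By convention the machine halts and rejects.

State sequence: q0 → q0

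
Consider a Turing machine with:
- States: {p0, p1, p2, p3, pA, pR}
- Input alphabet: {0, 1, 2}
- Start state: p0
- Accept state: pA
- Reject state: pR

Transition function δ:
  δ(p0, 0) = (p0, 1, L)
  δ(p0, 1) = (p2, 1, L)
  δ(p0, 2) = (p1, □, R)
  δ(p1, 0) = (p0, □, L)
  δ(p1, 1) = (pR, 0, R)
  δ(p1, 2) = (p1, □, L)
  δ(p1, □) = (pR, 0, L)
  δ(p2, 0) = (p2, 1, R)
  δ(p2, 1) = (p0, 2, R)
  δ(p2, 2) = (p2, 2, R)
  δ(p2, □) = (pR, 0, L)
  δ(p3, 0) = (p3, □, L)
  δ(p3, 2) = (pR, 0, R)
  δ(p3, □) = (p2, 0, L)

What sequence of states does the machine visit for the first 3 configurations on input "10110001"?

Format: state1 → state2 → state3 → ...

Execution trace:
Initial: [p0]10110001
Step 1: δ(p0, 1) = (p2, 1, L) → [p2]□10110001
Step 2: δ(p2, □) = (pR, 0, L) → [pR]□010110001

The machine reaches the reject state pR and halts.

State sequence: p0 → p2 → pR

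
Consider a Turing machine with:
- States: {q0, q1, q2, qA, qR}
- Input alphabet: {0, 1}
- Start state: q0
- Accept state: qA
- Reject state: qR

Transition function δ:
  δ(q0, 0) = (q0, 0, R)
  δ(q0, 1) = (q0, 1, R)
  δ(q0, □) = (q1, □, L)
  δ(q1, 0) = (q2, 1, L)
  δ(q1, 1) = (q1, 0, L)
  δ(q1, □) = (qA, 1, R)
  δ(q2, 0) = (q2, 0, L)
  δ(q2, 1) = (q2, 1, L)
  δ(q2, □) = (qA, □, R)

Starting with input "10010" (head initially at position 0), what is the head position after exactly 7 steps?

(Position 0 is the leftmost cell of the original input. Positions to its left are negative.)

Execution trace (head position shown):
Step 0: [q0]10010  (head at position 0)
Step 1: move right → 1[q0]0010  (head at position 1)
Step 2: move right → 10[q0]010  (head at position 2)
Step 3: move right → 100[q0]10  (head at position 3)
Step 4: move right → 1001[q0]0  (head at position 4)
Step 5: move right → 10010[q0]□  (head at position 5)
Step 6: move left → 1001[q1]0□  (head at position 4)
Step 7: move left → 100[q2]11□  (head at position 3)

After 7 steps, the head is at position 3.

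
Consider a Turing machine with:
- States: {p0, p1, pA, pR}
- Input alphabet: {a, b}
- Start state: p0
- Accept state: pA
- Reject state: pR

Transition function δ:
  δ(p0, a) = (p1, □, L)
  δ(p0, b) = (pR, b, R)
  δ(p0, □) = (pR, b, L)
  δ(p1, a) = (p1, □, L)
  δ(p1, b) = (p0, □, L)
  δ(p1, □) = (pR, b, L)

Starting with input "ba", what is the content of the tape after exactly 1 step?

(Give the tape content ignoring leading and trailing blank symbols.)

Execution trace:
Initial: [p0]ba
Step 1: δ(p0, b) = (pR, b, R) → b[pR]a

The machine reaches the reject state pR and halts.

After 1 step, the tape (ignoring leading/trailing blanks) is: ba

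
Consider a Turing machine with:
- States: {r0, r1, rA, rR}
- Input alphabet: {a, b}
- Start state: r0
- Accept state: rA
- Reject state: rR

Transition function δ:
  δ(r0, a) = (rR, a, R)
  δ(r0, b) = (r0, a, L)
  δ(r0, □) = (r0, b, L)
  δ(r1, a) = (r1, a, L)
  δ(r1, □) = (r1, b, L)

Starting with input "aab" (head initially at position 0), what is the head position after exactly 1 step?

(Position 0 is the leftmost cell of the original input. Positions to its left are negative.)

Execution trace (head position shown):
Step 0: [r0]aab  (head at position 0)
Step 1: move right → a[rR]ab  (head at position 1)

After 1 step, the head is at position 1.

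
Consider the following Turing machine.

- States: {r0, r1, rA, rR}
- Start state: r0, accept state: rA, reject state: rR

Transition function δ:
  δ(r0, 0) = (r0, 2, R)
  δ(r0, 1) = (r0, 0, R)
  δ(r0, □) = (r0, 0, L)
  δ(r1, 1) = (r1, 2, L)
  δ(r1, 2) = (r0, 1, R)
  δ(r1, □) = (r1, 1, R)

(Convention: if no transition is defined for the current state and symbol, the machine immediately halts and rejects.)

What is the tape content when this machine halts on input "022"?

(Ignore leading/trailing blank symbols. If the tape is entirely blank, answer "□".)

Execution trace:
Initial: [r0]022
Step 1: δ(r0, 0) = (r0, 2, R) → 2[r0]22

No transition is defined for δ(r0, 2). By convention the machine halts and rejects.

Final tape (ignoring leading/trailing blanks): 222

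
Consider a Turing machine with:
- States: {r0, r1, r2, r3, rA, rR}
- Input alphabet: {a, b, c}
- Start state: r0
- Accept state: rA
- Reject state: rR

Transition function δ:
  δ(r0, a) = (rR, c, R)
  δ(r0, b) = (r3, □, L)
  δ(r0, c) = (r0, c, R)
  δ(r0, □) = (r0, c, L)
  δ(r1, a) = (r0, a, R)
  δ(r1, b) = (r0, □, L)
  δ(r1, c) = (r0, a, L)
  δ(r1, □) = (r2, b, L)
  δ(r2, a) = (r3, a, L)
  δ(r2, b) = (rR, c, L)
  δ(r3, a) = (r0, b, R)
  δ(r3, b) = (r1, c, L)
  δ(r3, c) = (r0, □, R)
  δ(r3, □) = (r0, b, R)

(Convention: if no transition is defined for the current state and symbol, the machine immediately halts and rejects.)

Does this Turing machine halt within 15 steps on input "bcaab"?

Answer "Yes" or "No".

Execution trace:
Initial: [r0]bcaab
Step 1: δ(r0, b) = (r3, □, L) → [r3]□□caab
Step 2: δ(r3, □) = (r0, b, R) → b[r0]□caab
Step 3: δ(r0, □) = (r0, c, L) → [r0]bccaab
Step 4: δ(r0, b) = (r3, □, L) → [r3]□□ccaab
Step 5: δ(r3, □) = (r0, b, R) → b[r0]□ccaab
Step 6: δ(r0, □) = (r0, c, L) → [r0]bcccaab
Step 7: δ(r0, b) = (r3, □, L) → [r3]□□cccaab
Step 8: δ(r3, □) = (r0, b, R) → b[r0]□cccaab
Step 9: δ(r0, □) = (r0, c, L) → [r0]bccccaab
Step 10: δ(r0, b) = (r3, □, L) → [r3]□□ccccaab
Step 11: δ(r3, □) = (r0, b, R) → b[r0]□ccccaab
Step 12: δ(r0, □) = (r0, c, L) → [r0]bcccccaab
Step 13: δ(r0, b) = (r3, □, L) → [r3]□□cccccaab
Step 14: δ(r3, □) = (r0, b, R) → b[r0]□cccccaab
Step 15: δ(r0, □) = (r0, c, L) → [r0]bccccccaab

The machine has not reached a halting state after 15 steps.
The machine did not halt within the 15-step bound.

Answer: No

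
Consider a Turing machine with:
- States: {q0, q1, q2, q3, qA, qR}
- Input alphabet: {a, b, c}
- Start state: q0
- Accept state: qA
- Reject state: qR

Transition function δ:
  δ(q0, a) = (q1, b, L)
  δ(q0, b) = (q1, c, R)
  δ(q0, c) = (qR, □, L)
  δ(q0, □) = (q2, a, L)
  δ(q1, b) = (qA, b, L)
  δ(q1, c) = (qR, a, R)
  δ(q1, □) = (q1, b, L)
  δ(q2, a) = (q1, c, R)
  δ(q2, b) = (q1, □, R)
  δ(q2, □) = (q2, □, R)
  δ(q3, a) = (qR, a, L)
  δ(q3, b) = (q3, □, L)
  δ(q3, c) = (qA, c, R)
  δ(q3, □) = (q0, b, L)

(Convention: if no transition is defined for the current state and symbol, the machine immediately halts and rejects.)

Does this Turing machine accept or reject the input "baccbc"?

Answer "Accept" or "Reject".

Execution trace:
Initial: [q0]baccbc
Step 1: δ(q0, b) = (q1, c, R) → c[q1]accbc

No transition is defined for δ(q1, a). By convention the machine halts and rejects.

Answer: Reject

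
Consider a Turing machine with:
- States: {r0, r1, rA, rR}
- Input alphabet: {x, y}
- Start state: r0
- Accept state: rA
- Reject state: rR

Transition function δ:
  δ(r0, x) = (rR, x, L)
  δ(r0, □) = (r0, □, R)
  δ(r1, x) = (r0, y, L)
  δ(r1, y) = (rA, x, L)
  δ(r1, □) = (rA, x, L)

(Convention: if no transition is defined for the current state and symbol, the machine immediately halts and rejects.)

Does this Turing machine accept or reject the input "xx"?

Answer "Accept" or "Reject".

Execution trace:
Initial: [r0]xx
Step 1: δ(r0, x) = (rR, x, L) → [rR]□xx

The machine reaches the reject state rR and halts.

Answer: Reject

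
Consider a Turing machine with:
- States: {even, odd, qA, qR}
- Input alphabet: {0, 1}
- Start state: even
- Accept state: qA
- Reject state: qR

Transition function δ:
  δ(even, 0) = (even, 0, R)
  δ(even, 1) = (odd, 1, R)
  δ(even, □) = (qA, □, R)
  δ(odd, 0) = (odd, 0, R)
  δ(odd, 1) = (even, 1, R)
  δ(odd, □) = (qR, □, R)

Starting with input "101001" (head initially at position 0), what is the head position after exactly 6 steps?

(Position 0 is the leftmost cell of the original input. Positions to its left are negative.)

Execution trace (head position shown):
Step 0: [even]101001  (head at position 0)
Step 1: move right → 1[odd]01001  (head at position 1)
Step 2: move right → 10[odd]1001  (head at position 2)
Step 3: move right → 101[even]001  (head at position 3)
Step 4: move right → 1010[even]01  (head at position 4)
Step 5: move right → 10100[even]1  (head at position 5)
Step 6: move right → 101001[odd]□  (head at position 6)

After 6 steps, the head is at position 6.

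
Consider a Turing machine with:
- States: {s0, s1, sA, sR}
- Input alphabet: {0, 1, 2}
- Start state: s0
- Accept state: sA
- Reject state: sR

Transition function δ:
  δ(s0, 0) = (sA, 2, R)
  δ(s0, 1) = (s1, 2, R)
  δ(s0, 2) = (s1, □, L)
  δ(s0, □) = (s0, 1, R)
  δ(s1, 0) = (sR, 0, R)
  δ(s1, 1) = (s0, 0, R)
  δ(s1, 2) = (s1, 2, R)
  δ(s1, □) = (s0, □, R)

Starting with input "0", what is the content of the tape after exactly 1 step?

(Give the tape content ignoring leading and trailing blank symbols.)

Execution trace:
Initial: [s0]0
Step 1: δ(s0, 0) = (sA, 2, R) → 2[sA]□

The machine reaches the accept state sA and halts.

After 1 step, the tape (ignoring leading/trailing blanks) is: 2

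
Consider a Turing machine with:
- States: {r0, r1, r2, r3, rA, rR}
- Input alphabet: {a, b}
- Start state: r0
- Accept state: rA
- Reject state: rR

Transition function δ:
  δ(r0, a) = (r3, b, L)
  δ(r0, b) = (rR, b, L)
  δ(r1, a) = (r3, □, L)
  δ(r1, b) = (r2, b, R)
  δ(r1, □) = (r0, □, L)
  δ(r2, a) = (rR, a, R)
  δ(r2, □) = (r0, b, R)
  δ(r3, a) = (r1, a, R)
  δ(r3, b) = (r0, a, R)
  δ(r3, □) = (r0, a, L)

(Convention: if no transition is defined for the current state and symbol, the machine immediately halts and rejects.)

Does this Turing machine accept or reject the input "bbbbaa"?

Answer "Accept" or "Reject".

Execution trace:
Initial: [r0]bbbbaa
Step 1: δ(r0, b) = (rR, b, L) → [rR]□bbbbaa

The machine reaches the reject state rR and halts.

Answer: Reject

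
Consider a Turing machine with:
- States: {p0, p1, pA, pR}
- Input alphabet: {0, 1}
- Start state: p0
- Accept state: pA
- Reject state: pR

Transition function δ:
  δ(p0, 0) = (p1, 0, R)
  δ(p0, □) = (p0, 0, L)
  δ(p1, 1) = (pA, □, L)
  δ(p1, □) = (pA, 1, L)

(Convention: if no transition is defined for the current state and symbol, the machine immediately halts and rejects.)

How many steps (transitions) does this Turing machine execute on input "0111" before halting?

Execution trace:
Initial: [p0]0111
Step 1: δ(p0, 0) = (p1, 0, R) → 0[p1]111
Step 2: δ(p1, 1) = (pA, □, L) → [pA]0□11

The machine reaches the accept state pA and halts.

The machine executed 2 steps before halting.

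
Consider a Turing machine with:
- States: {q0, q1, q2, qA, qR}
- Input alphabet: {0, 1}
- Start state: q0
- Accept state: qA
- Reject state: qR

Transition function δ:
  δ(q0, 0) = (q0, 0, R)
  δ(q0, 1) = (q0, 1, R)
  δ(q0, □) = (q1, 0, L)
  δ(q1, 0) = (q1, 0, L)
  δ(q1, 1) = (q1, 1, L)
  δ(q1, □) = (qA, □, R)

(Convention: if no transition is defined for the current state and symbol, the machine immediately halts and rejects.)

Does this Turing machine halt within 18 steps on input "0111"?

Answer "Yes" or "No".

Execution trace:
Initial: [q0]0111
Step 1: δ(q0, 0) = (q0, 0, R) → 0[q0]111
Step 2: δ(q0, 1) = (q0, 1, R) → 01[q0]11
Step 3: δ(q0, 1) = (q0, 1, R) → 011[q0]1
Step 4: δ(q0, 1) = (q0, 1, R) → 0111[q0]□
Step 5: δ(q0, □) = (q1, 0, L) → 011[q1]10
Step 6: δ(q1, 1) = (q1, 1, L) → 01[q1]110
Step 7: δ(q1, 1) = (q1, 1, L) → 0[q1]1110
Step 8: δ(q1, 1) = (q1, 1, L) → [q1]01110
Step 9: δ(q1, 0) = (q1, 0, L) → [q1]□01110
Step 10: δ(q1, □) = (qA, □, R) → □[qA]01110

The machine reaches the accept state qA and halts.
The machine halted after 10 steps (within the 18-step bound).

Answer: Yes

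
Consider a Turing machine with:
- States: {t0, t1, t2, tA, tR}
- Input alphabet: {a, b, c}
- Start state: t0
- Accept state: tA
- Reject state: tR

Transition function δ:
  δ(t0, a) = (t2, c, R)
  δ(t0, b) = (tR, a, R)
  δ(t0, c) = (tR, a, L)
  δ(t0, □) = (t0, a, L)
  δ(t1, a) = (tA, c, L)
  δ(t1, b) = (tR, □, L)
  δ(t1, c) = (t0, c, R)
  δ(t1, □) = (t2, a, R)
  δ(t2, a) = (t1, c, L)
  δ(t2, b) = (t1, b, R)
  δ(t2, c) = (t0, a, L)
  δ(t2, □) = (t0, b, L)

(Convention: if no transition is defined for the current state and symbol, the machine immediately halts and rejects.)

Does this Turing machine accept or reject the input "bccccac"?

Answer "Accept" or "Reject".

Execution trace:
Initial: [t0]bccccac
Step 1: δ(t0, b) = (tR, a, R) → a[tR]ccccac

The machine reaches the reject state tR and halts.

Answer: Reject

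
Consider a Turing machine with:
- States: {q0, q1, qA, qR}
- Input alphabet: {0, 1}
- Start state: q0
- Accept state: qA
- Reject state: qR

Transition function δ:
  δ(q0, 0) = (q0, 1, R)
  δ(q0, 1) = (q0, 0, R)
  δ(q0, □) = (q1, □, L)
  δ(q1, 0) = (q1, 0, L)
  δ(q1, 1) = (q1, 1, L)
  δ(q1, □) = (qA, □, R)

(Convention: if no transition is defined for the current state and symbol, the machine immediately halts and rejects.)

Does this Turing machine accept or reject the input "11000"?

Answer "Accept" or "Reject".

Execution trace:
Initial: [q0]11000
Step 1: δ(q0, 1) = (q0, 0, R) → 0[q0]1000
Step 2: δ(q0, 1) = (q0, 0, R) → 00[q0]000
Step 3: δ(q0, 0) = (q0, 1, R) → 001[q0]00
Step 4: δ(q0, 0) = (q0, 1, R) → 0011[q0]0
Step 5: δ(q0, 0) = (q0, 1, R) → 00111[q0]□
Step 6: δ(q0, □) = (q1, □, L) → 0011[q1]1□
Step 7: δ(q1, 1) = (q1, 1, L) → 001[q1]11□
Step 8: δ(q1, 1) = (q1, 1, L) → 00[q1]111□
Step 9: δ(q1, 1) = (q1, 1, L) → 0[q1]0111□
Step 10: δ(q1, 0) = (q1, 0, L) → [q1]00111□
Step 11: δ(q1, 0) = (q1, 0, L) → [q1]□00111□
Step 12: δ(q1, □) = (qA, □, R) → □[qA]00111□

The machine reaches the accept state qA and halts.

Answer: Accept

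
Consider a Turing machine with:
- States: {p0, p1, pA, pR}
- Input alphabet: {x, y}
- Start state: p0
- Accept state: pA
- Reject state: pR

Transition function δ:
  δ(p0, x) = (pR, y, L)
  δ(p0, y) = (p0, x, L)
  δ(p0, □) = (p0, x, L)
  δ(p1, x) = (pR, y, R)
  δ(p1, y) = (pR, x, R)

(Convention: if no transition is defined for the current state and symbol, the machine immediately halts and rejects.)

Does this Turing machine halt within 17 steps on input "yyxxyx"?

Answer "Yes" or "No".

Execution trace:
Initial: [p0]yyxxyx
Step 1: δ(p0, y) = (p0, x, L) → [p0]□xyxxyx
Step 2: δ(p0, □) = (p0, x, L) → [p0]□xxyxxyx
Step 3: δ(p0, □) = (p0, x, L) → [p0]□xxxyxxyx
Step 4: δ(p0, □) = (p0, x, L) → [p0]□xxxxyxxyx
Step 5: δ(p0, □) = (p0, x, L) → [p0]□xxxxxyxxyx
Step 6: δ(p0, □) = (p0, x, L) → [p0]□xxxxxxyxxyx
Step 7: δ(p0, □) = (p0, x, L) → [p0]□xxxxxxxyxxyx
Step 8: δ(p0, □) = (p0, x, L) → [p0]□xxxxxxxxyxxyx
Step 9: δ(p0, □) = (p0, x, L) → [p0]□xxxxxxxxxyxxyx
Step 10: δ(p0, □) = (p0, x, L) → [p0]□xxxxxxxxxxyxxyx
Step 11: δ(p0, □) = (p0, x, L) → [p0]□xxxxxxxxxxxyxxyx
Step 12: δ(p0, □) = (p0, x, L) → [p0]□xxxxxxxxxxxxyxxyx
Step 13: δ(p0, □) = (p0, x, L) → [p0]□xxxxxxxxxxxxxyxxyx
Step 14: δ(p0, □) = (p0, x, L) → [p0]□xxxxxxxxxxxxxxyxxyx
Step 15: δ(p0, □) = (p0, x, L) → [p0]□xxxxxxxxxxxxxxxyxxyx
Step 16: δ(p0, □) = (p0, x, L) → [p0]□xxxxxxxxxxxxxxxxyxxyx
Step 17: δ(p0, □) = (p0, x, L) → [p0]□xxxxxxxxxxxxxxxxxyxxyx

The machine has not reached a halting state after 17 steps.
The machine did not halt within the 17-step bound.

Answer: No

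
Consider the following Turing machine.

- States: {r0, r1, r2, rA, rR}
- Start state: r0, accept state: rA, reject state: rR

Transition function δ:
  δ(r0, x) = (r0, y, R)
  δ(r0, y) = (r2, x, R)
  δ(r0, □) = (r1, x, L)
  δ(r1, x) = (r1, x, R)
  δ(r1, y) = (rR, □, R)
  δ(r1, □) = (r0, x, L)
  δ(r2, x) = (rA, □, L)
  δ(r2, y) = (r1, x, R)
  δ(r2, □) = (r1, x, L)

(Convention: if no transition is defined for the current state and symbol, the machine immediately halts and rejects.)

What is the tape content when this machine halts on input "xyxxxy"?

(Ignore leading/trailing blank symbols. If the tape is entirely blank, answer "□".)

Execution trace:
Initial: [r0]xyxxxy
Step 1: δ(r0, x) = (r0, y, R) → y[r0]yxxxy
Step 2: δ(r0, y) = (r2, x, R) → yx[r2]xxxy
Step 3: δ(r2, x) = (rA, □, L) → y[rA]x□xxy

The machine reaches the accept state rA and halts.

Final tape (ignoring leading/trailing blanks): yx□xxy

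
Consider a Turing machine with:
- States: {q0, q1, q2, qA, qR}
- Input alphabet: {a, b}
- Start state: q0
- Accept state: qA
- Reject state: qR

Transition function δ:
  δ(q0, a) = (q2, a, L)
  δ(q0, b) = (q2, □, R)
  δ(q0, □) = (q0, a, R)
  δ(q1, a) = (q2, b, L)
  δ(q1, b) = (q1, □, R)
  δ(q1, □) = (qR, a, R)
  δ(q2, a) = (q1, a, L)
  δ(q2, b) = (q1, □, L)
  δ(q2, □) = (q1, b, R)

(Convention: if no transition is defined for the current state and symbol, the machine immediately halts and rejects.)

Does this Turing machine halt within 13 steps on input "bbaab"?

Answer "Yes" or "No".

Execution trace:
Initial: [q0]bbaab
Step 1: δ(q0, b) = (q2, □, R) → □[q2]baab
Step 2: δ(q2, b) = (q1, □, L) → [q1]□□aab
Step 3: δ(q1, □) = (qR, a, R) → a[qR]□aab

The machine reaches the reject state qR and halts.
The machine halted after 3 steps (within the 13-step bound).

Answer: Yes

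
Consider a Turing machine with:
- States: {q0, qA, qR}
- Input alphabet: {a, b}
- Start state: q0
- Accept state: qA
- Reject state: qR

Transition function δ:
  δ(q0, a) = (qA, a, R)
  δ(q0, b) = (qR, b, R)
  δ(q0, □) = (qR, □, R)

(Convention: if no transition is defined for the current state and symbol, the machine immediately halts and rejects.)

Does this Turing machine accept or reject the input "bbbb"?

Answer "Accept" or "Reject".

Execution trace:
Initial: [q0]bbbb
Step 1: δ(q0, b) = (qR, b, R) → b[qR]bbb

The machine reaches the reject state qR and halts.

Answer: Reject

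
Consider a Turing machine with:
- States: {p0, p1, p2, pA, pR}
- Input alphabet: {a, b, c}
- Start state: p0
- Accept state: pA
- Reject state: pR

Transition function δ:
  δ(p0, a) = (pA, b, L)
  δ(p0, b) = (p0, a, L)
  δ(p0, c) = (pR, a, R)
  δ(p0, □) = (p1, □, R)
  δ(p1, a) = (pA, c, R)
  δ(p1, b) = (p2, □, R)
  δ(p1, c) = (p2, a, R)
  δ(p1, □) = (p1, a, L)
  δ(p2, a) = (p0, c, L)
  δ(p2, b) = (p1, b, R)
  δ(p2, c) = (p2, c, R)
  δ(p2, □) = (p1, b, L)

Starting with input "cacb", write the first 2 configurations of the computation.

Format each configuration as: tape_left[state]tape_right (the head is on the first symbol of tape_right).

Transitions applied:
Step 1: δ(p0, c) = (pR, a, R)

The first 2 configurations are:
[p0]cacb ⊢ a[pR]acb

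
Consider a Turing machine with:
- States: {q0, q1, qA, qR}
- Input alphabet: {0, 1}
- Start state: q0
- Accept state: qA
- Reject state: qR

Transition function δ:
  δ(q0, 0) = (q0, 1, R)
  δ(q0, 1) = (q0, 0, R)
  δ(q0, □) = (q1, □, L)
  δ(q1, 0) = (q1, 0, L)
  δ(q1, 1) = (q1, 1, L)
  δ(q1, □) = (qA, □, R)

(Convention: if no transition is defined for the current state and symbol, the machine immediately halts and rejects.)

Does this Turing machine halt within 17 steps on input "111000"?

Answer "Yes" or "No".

Execution trace:
Initial: [q0]111000
Step 1: δ(q0, 1) = (q0, 0, R) → 0[q0]11000
Step 2: δ(q0, 1) = (q0, 0, R) → 00[q0]1000
Step 3: δ(q0, 1) = (q0, 0, R) → 000[q0]000
Step 4: δ(q0, 0) = (q0, 1, R) → 0001[q0]00
Step 5: δ(q0, 0) = (q0, 1, R) → 00011[q0]0
Step 6: δ(q0, 0) = (q0, 1, R) → 000111[q0]□
Step 7: δ(q0, □) = (q1, □, L) → 00011[q1]1□
Step 8: δ(q1, 1) = (q1, 1, L) → 0001[q1]11□
Step 9: δ(q1, 1) = (q1, 1, L) → 000[q1]111□
Step 10: δ(q1, 1) = (q1, 1, L) → 00[q1]0111□
Step 11: δ(q1, 0) = (q1, 0, L) → 0[q1]00111□
Step 12: δ(q1, 0) = (q1, 0, L) → [q1]000111□
Step 13: δ(q1, 0) = (q1, 0, L) → [q1]□000111□
Step 14: δ(q1, □) = (qA, □, R) → □[qA]000111□

The machine reaches the accept state qA and halts.
The machine halted after 14 steps (within the 17-step bound).

Answer: Yes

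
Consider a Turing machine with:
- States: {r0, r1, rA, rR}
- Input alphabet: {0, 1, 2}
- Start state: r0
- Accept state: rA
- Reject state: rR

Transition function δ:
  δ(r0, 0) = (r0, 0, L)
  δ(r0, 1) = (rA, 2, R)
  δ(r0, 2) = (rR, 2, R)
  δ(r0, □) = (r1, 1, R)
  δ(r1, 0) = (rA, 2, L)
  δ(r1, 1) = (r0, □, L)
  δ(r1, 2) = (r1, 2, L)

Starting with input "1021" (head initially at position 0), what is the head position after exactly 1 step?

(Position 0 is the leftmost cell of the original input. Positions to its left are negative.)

Execution trace (head position shown):
Step 0: [r0]1021  (head at position 0)
Step 1: move right → 2[rA]021  (head at position 1)

After 1 step, the head is at position 1.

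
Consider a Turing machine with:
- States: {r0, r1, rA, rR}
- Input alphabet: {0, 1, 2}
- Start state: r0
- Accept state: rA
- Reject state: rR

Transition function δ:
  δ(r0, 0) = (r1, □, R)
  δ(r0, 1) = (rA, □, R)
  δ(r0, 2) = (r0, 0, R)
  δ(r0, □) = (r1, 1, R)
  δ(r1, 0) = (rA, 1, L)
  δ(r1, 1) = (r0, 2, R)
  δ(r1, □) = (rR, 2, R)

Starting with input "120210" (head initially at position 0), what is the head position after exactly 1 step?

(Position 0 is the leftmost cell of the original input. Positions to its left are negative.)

Execution trace (head position shown):
Step 0: [r0]120210  (head at position 0)
Step 1: move right → □[rA]20210  (head at position 1)

After 1 step, the head is at position 1.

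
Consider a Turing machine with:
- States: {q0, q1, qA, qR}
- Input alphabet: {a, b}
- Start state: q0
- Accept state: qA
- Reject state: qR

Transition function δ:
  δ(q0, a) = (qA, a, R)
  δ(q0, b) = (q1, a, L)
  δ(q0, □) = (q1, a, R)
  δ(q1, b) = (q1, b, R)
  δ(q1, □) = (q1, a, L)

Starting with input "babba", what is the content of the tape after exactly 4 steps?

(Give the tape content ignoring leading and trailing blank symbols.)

Execution trace:
Initial: [q0]babba
Step 1: δ(q0, b) = (q1, a, L) → [q1]□aabba
Step 2: δ(q1, □) = (q1, a, L) → [q1]□aaabba
Step 3: δ(q1, □) = (q1, a, L) → [q1]□aaaabba
Step 4: δ(q1, □) = (q1, a, L) → [q1]□aaaaabba

After 4 steps, the tape (ignoring leading/trailing blanks) is: aaaaabba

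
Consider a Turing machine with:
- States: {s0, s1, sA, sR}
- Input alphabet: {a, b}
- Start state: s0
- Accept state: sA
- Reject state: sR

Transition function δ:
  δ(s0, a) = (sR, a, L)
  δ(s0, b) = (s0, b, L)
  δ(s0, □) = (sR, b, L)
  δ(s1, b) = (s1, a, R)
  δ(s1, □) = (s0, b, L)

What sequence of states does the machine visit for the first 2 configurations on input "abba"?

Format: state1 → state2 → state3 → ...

Execution trace:
Initial: [s0]abba
Step 1: δ(s0, a) = (sR, a, L) → [sR]□abba

The machine reaches the reject state sR and halts.

State sequence: s0 → sR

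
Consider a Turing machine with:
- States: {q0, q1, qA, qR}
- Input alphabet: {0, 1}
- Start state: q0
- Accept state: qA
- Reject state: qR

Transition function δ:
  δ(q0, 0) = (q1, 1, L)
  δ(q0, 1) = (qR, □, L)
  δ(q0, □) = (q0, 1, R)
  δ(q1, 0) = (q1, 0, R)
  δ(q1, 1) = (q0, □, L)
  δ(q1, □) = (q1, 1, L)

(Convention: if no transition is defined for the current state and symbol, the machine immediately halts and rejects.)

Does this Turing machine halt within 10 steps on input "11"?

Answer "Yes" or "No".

Execution trace:
Initial: [q0]11
Step 1: δ(q0, 1) = (qR, □, L) → [qR]□□1

The machine reaches the reject state qR and halts.
The machine halted after 1 step (within the 10-step bound).

Answer: Yes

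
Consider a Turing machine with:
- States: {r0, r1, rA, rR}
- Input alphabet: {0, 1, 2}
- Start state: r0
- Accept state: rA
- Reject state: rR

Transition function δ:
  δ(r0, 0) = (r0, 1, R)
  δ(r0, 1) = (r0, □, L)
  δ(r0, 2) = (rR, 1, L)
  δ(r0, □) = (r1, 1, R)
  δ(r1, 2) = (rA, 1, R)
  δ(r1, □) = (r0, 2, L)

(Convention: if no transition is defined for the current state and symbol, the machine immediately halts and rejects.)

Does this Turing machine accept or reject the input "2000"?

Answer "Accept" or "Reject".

Execution trace:
Initial: [r0]2000
Step 1: δ(r0, 2) = (rR, 1, L) → [rR]□1000

The machine reaches the reject state rR and halts.

Answer: Reject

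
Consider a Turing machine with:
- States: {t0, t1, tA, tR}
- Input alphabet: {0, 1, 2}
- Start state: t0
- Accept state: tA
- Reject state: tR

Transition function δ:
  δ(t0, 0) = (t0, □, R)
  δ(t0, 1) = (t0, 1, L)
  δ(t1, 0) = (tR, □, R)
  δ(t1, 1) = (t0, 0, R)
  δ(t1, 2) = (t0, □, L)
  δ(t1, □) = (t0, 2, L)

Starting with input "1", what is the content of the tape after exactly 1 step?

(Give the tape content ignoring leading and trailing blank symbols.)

Execution trace:
Initial: [t0]1
Step 1: δ(t0, 1) = (t0, 1, L) → [t0]□1

No transition is defined for δ(t0, □). By convention the machine halts and rejects.

After 1 step, the tape (ignoring leading/trailing blanks) is: 1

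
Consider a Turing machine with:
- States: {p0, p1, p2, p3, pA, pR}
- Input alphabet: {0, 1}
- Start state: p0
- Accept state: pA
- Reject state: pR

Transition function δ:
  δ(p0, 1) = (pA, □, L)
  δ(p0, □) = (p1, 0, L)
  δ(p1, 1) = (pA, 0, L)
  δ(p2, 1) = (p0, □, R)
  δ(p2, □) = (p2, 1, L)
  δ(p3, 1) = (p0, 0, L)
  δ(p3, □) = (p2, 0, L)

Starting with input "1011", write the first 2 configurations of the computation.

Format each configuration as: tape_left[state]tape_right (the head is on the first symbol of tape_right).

Transitions applied:
Step 1: δ(p0, 1) = (pA, □, L)

The first 2 configurations are:
[p0]1011 ⊢ [pA]□□011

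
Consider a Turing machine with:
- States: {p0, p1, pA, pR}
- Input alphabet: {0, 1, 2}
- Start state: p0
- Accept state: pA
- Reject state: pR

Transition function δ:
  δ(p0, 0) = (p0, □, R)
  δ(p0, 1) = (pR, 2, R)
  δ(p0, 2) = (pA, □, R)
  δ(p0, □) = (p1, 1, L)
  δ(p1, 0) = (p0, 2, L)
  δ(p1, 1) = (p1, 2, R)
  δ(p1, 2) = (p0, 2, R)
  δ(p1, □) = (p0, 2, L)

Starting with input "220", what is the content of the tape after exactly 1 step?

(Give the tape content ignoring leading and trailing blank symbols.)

Execution trace:
Initial: [p0]220
Step 1: δ(p0, 2) = (pA, □, R) → □[pA]20

The machine reaches the accept state pA and halts.

After 1 step, the tape (ignoring leading/trailing blanks) is: 20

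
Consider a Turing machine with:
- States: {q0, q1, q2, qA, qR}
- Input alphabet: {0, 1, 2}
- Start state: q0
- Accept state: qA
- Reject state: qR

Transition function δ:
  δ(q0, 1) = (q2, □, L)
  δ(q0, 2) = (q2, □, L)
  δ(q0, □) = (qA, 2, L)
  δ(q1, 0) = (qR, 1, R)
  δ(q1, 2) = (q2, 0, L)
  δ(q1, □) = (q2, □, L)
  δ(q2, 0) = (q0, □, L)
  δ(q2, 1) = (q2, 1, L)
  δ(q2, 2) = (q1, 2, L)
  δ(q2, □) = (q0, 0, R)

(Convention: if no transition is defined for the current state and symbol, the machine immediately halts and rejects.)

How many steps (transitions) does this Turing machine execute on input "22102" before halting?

Execution trace:
Initial: [q0]22102
Step 1: δ(q0, 2) = (q2, □, L) → [q2]□□2102
Step 2: δ(q2, □) = (q0, 0, R) → 0[q0]□2102
Step 3: δ(q0, □) = (qA, 2, L) → [qA]022102

The machine reaches the accept state qA and halts.

The machine executed 3 steps before halting.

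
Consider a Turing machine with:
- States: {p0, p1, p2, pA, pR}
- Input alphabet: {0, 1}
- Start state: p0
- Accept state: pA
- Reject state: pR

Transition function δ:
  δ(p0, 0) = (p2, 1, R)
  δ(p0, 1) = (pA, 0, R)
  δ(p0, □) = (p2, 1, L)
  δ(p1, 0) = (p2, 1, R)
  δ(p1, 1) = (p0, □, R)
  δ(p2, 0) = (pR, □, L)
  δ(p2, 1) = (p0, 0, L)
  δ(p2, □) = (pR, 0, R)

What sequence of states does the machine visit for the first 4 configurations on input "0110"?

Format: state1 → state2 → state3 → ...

Execution trace:
Initial: [p0]0110
Step 1: δ(p0, 0) = (p2, 1, R) → 1[p2]110
Step 2: δ(p2, 1) = (p0, 0, L) → [p0]1010
Step 3: δ(p0, 1) = (pA, 0, R) → 0[pA]010

The machine reaches the accept state pA and halts.

State sequence: p0 → p2 → p0 → pA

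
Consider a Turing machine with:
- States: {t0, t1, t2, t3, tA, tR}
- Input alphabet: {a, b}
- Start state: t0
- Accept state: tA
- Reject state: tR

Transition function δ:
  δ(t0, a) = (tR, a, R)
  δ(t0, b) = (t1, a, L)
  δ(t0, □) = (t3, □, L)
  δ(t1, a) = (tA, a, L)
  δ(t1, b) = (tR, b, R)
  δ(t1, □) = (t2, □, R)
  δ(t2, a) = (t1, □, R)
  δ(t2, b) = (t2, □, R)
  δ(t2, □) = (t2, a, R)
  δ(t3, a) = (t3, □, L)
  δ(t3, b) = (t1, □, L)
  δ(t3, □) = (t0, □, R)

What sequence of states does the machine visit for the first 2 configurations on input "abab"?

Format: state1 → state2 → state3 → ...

Execution trace:
Initial: [t0]abab
Step 1: δ(t0, a) = (tR, a, R) → a[tR]bab

The machine reaches the reject state tR and halts.

State sequence: t0 → tR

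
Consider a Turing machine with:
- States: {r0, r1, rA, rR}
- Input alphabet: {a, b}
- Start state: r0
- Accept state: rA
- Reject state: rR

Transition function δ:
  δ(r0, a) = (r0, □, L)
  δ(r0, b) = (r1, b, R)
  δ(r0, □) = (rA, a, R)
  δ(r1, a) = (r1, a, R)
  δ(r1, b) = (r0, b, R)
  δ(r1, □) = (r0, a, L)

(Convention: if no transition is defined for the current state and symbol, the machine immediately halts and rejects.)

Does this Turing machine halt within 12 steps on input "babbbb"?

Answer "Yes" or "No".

Execution trace:
Initial: [r0]babbbb
Step 1: δ(r0, b) = (r1, b, R) → b[r1]abbbb
Step 2: δ(r1, a) = (r1, a, R) → ba[r1]bbbb
Step 3: δ(r1, b) = (r0, b, R) → bab[r0]bbb
Step 4: δ(r0, b) = (r1, b, R) → babb[r1]bb
Step 5: δ(r1, b) = (r0, b, R) → babbb[r0]b
Step 6: δ(r0, b) = (r1, b, R) → babbbb[r1]□
Step 7: δ(r1, □) = (r0, a, L) → babbb[r0]ba
Step 8: δ(r0, b) = (r1, b, R) → babbbb[r1]a
Step 9: δ(r1, a) = (r1, a, R) → babbbba[r1]□
Step 10: δ(r1, □) = (r0, a, L) → babbbb[r0]aa
Step 11: δ(r0, a) = (r0, □, L) → babbb[r0]b□a
Step 12: δ(r0, b) = (r1, b, R) → babbbb[r1]□a

The machine has not reached a halting state after 12 steps.
The machine did not halt within the 12-step bound.

Answer: No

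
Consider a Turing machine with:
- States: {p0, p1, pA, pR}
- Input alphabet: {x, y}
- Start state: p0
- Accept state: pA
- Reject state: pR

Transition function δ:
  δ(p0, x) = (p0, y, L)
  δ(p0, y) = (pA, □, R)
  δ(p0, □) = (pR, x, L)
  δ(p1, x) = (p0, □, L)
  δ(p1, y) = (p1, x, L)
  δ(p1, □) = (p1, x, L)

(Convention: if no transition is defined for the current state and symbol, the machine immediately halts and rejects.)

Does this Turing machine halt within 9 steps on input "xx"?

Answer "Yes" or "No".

Execution trace:
Initial: [p0]xx
Step 1: δ(p0, x) = (p0, y, L) → [p0]□yx
Step 2: δ(p0, □) = (pR, x, L) → [pR]□xyx

The machine reaches the reject state pR and halts.
The machine halted after 2 steps (within the 9-step bound).

Answer: Yes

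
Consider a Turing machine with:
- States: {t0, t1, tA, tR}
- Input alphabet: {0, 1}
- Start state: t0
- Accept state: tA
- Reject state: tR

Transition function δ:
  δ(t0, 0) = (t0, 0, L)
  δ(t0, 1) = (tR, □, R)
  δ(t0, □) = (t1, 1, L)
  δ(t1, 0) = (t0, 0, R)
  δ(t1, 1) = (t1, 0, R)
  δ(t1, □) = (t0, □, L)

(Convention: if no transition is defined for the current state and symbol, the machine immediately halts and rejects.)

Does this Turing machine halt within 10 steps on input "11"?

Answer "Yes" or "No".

Execution trace:
Initial: [t0]11
Step 1: δ(t0, 1) = (tR, □, R) → □[tR]1

The machine reaches the reject state tR and halts.
The machine halted after 1 step (within the 10-step bound).

Answer: Yes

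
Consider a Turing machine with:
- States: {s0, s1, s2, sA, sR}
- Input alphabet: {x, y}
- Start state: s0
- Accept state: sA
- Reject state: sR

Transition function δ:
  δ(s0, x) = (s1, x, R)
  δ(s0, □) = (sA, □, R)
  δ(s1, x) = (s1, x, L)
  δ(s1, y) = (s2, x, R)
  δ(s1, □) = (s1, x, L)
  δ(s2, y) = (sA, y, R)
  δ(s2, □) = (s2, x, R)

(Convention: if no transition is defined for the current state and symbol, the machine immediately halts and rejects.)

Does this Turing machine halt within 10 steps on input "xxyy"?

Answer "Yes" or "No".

Execution trace:
Initial: [s0]xxyy
Step 1: δ(s0, x) = (s1, x, R) → x[s1]xyy
Step 2: δ(s1, x) = (s1, x, L) → [s1]xxyy
Step 3: δ(s1, x) = (s1, x, L) → [s1]□xxyy
Step 4: δ(s1, □) = (s1, x, L) → [s1]□xxxyy
Step 5: δ(s1, □) = (s1, x, L) → [s1]□xxxxyy
Step 6: δ(s1, □) = (s1, x, L) → [s1]□xxxxxyy
Step 7: δ(s1, □) = (s1, x, L) → [s1]□xxxxxxyy
Step 8: δ(s1, □) = (s1, x, L) → [s1]□xxxxxxxyy
Step 9: δ(s1, □) = (s1, x, L) → [s1]□xxxxxxxxyy
Step 10: δ(s1, □) = (s1, x, L) → [s1]□xxxxxxxxxyy

The machine has not reached a halting state after 10 steps.
The machine did not halt within the 10-step bound.

Answer: No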